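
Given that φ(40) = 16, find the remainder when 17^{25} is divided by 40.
By Euler: 17^{16} ≡ 1 (mod 40) since gcd(17, 40) = 1. 25 = 1×16 + 9. So 17^{25} ≡ 17^{9} ≡ 17 (mod 40)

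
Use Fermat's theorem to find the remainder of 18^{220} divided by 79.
22

By Fermat's Little Theorem, a^(p-1) ≡ 1 (mod p) for prime p and gcd(a, p) = 1
Here p = 79, so 18^78 ≡ 1 (mod 79)
We can reduce the exponent: 220 mod 78 = 64
So 18^220 ≡ 18^64 (mod 79)
Computing: 18^64 mod 79 = 22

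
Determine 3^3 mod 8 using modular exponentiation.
3 = 2 + 1 (binary 11). Repeated squaring mod 8: 3^1 ≡ 3; 3^2 ≡ 3² = 9 ≡ 1. Multiply: 3^3 = 3^2 × 3^1 ≡ 1 × 3 (mod 8): 1 × 3 = 3 ≡ 3. So 3^3 ≡ 3 (mod 8).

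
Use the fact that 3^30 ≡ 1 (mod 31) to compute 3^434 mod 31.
By Fermat: 3^{30} ≡ 1 (mod 31). 434 ≡ 14 (mod 30). So 3^{434} ≡ 3^{14} ≡ 10 (mod 31)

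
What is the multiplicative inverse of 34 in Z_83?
34^(-1) ≡ 22 (mod 83). Verification: 34 × 22 = 748 ≡ 1 (mod 83)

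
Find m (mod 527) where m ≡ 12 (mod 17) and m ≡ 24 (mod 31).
M = 17 × 31 = 527. M₁ = 31, y₁ ≡ 11 (mod 17). M₂ = 17, y₂ ≡ 11 (mod 31). m = 12×31×11 + 24×17×11 ≡ 148 (mod 527)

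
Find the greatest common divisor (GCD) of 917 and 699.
1

Using the Euclidean algorithm:
917 = 1 × 699 + 218
699 = 3 × 218 + 45
218 = 4 × 45 + 38
45 = 1 × 38 + 7
38 = 5 × 7 + 3
7 = 2 × 3 + 1
3 = 3 × 1 + 0

GCD(917, 699) = 1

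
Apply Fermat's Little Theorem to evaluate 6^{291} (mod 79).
71

By Fermat's Little Theorem, a^(p-1) ≡ 1 (mod p) for prime p and gcd(a, p) = 1
Here p = 79, so 6^78 ≡ 1 (mod 79)
We can reduce the exponent: 291 mod 78 = 57
So 6^291 ≡ 6^57 (mod 79)
Computing: 6^57 mod 79 = 71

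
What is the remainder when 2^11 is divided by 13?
Using repeated squaring. 11 = 8 + 2 + 1 (binary 1011). Repeated squaring mod 13: 2^1 ≡ 2; 2^2 ≡ 2² = 4 ≡ 4; 2^4 ≡ 4² = 16 ≡ 3; 2^8 ≡ 3² = 9 ≡ 9. Multiply: 2^11 = 2^8 × 2^2 × 2^1 ≡ 9 × 4 × 2 (mod 13): 9 × 4 = 36 ≡ 10; 10 × 2 = 20 ≡ 7. So 2^11 ≡ 7 (mod 13).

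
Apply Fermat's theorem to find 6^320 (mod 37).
By Fermat: 6^{36} ≡ 1 (mod 37). 320 = 8×36 + 32. So 6^{320} ≡ 6^{32} ≡ 1 (mod 37)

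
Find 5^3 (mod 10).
3 = 2 + 1 (binary 11). Repeated squaring mod 10: 5^1 ≡ 5; 5^2 ≡ 5² = 25 ≡ 5. Multiply: 5^3 = 5^2 × 5^1 ≡ 5 × 5 (mod 10): 5 × 5 = 25 ≡ 5. So 5^3 ≡ 5 (mod 10).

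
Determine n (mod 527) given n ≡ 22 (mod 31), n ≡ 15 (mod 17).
270

Using the Chinese Remainder Theorem:
M = product of moduli = 527
For equation 1: M_1 = 17, 17 ≡ 17 (mod 31), inverse of 17 mod 31 is 11 (check: 17 × 11 = 187 ≡ 1 (mod 31))
For equation 2: M_2 = 31, 31 ≡ 14 (mod 17), inverse of 31 mod 17 is 11 (check: 14 × 11 = 154 ≡ 1 (mod 17))
Combine: n ≡ Σ r_i×M_i×(M_i⁻¹ mod m_i) = 22×17×11 + 15×31×11 = 4114 + 5115 = 9229
9229 mod 527 = 270
n ≡ 270 (mod 527)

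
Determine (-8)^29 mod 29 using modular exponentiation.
Using Fermat: (-8)^{28} ≡ 1 (mod 29). 29 ≡ 1 (mod 28). So (-8)^{29} ≡ (-8)^{1} ≡ 21 (mod 29)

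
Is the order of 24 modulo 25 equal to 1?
No, the actual order is 2, not 1.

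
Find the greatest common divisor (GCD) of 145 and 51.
1

Using the Euclidean algorithm:
145 = 2 × 51 + 43
51 = 1 × 43 + 8
43 = 5 × 8 + 3
8 = 2 × 3 + 2
3 = 1 × 2 + 1
2 = 2 × 1 + 0

GCD(145, 51) = 1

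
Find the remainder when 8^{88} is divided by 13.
By Fermat: 8^{12} ≡ 1 (mod 13). 88 = 7×12 + 4. So 8^{88} ≡ 8^{4} ≡ 1 (mod 13)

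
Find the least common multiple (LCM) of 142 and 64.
4544

First find GCD(142, 64) using the Euclidean algorithm:
142 = 2 × 64 + 14
64 = 4 × 14 + 8
14 = 1 × 8 + 6
8 = 1 × 6 + 2
6 = 3 × 2 + 0
GCD(142, 64) = 2

LCM formula: LCM(a, b) = (a × b) / GCD(a, b)
LCM(142, 64) = (142 × 64) / 2
LCM(142, 64) = 9088 / 2
LCM(142, 64) = 4544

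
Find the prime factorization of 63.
3^2 × 7

Divide by primes starting from smallest:
63 ÷ 3 = 21
21 ÷ 3 = 7
7 ÷ 7 = 1

63 = 3^2 × 7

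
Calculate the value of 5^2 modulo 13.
2 = 2 (binary 10). Repeated squaring mod 13: 5^1 ≡ 5; 5^2 ≡ 5² = 25 ≡ 12. So 5^2 ≡ 12 (mod 13).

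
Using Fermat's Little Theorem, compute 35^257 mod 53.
By Fermat: 35^{52} ≡ 1 (mod 53). 257 = 4×52 + 49. So 35^{257} ≡ 35^{49} ≡ 26 (mod 53)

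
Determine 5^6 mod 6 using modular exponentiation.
6 = 4 + 2 (binary 110). Repeated squaring mod 6: 5^1 ≡ 5; 5^2 ≡ 5² = 25 ≡ 1; 5^4 ≡ 1² = 1 ≡ 1. Multiply: 5^6 = 5^4 × 5^2 ≡ 1 × 1 (mod 6): 1 × 1 = 1 ≡ 1. So 5^6 ≡ 1 (mod 6).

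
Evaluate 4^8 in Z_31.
8 = 8 (binary 1000). Repeated squaring mod 31: 4^1 ≡ 4; 4^2 ≡ 4² = 16 ≡ 16; 4^4 ≡ 16² = 256 ≡ 8; 4^8 ≡ 8² = 64 ≡ 2. So 4^8 ≡ 2 (mod 31).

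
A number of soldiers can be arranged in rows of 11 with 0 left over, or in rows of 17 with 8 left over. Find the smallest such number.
M = 11 × 17 = 187. M₁ = 17, y₁ ≡ 2 (mod 11). M₂ = 11, y₂ ≡ 14 (mod 17). r = 0×17×2 + 8×11×14 ≡ 110 (mod 187). The smallest positive such number is 110.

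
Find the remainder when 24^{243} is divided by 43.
By Fermat: 24^{42} ≡ 1 (mod 43). 243 = 5×42 + 33. So 24^{243} ≡ 24^{33} ≡ 35 (mod 43)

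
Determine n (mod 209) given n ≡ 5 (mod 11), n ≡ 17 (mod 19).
93

Using the Chinese Remainder Theorem:
M = product of moduli = 209
For equation 1: M_1 = 19, 19 ≡ 8 (mod 11), inverse of 19 mod 11 is 7 (check: 8 × 7 = 56 ≡ 1 (mod 11))
For equation 2: M_2 = 11, 11 ≡ 11 (mod 19), inverse of 11 mod 19 is 7 (check: 11 × 7 = 77 ≡ 1 (mod 19))
Combine: n ≡ Σ r_i×M_i×(M_i⁻¹ mod m_i) = 5×19×7 + 17×11×7 = 665 + 1309 = 1974
1974 mod 209 = 93
n ≡ 93 (mod 209)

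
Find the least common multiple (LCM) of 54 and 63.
378

First find GCD(54, 63) using the Euclidean algorithm:
54 = 0 × 63 + 54
63 = 1 × 54 + 9
54 = 6 × 9 + 0
GCD(54, 63) = 9

LCM formula: LCM(a, b) = (a × b) / GCD(a, b)
LCM(54, 63) = (54 × 63) / 9
LCM(54, 63) = 3402 / 9
LCM(54, 63) = 378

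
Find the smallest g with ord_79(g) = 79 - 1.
p - 1 = 78 has prime divisors 2, 3, 13. h is a primitive root mod 79 iff h^(78/q) ≢ 1 (mod 79) for each such q.
h = 2: 2^39 ≡ 1, 2^26 ≡ 23, 2^6 ≡ 64 (mod 79); 2^39 ≡ 1, so not a primitive root.
h = 3: 3^39 ≡ 78, 3^26 ≡ 23, 3^6 ≡ 18 (mod 79); none is 1, so 3 has order 78 and is a primitive root.
The smallest primitive root mod 79 is g = 3.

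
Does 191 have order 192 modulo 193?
p - 1 = 192 has prime divisors 2, 3. Check 191^(192/q) mod 193 for each: 191^(192/2) = 191^96 ≡ 1, 191^(192/3) = 191^64 ≡ 84 (mod 193). Since 191^96 ≡ 1 (mod 193), the order of 191 divides 96 (in fact the order is 96) ≠ 192, so it is not a primitive root.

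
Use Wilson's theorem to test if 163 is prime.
(162)! mod 163 = 162. Since 162 ≡ -1 (mod 163), 163 is prime.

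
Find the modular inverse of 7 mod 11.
7^(-1) ≡ 8 (mod 11). Verification: 7 × 8 = 56 ≡ 1 (mod 11)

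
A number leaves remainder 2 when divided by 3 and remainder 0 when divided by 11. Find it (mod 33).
M = 3 × 11 = 33. M₁ = 11, y₁ ≡ 2 (mod 3). M₂ = 3, y₂ ≡ 4 (mod 11). r = 2×11×2 + 0×3×4 ≡ 11 (mod 33)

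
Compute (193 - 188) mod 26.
5

(193 - 188) = 5
5 mod 26 = 5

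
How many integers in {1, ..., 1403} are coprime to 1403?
1320

Prime factorization: 1403 = 23 × 61
Using the formula φ(n) = n × Π(1 - 1/p) for each prime factor p:
φ(1403) = 1403 × (1 - 1/23) × (1 - 1/61)
φ(1403) = 1320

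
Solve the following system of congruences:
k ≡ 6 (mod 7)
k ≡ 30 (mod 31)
216

Using the Chinese Remainder Theorem:
M = product of moduli = 217
For equation 1: M_1 = 31, 31 ≡ 3 (mod 7), inverse of 31 mod 7 is 5 (check: 3 × 5 = 15 ≡ 1 (mod 7))
For equation 2: M_2 = 7, 7 ≡ 7 (mod 31), inverse of 7 mod 31 is 9 (check: 7 × 9 = 63 ≡ 1 (mod 31))
Combine: k ≡ Σ r_i×M_i×(M_i⁻¹ mod m_i) = 6×31×5 + 30×7×9 = 930 + 1890 = 2820
2820 mod 217 = 216
k ≡ 216 (mod 217)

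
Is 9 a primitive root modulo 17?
No

To verify, check if 9^(16/q) ≢ 1 (mod 17) for each prime divisor q of 16
Divisors of 16 = 16: [1, 2, 4, 8, 16]
  9^(16/2) = 9^8 ≡ 1 (mod 17)
Conclusion: 9 is not a primitive root modulo 17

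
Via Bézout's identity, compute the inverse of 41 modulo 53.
Extended GCD: 41(22) + 53(-17) = 1. So 41^(-1) ≡ 22 ≡ 22 (mod 53). Verify: 41 × 22 = 902 ≡ 1 (mod 53)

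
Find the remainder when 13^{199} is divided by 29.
By Fermat: 13^{28} ≡ 1 (mod 29). 199 = 7×28 + 3. So 13^{199} ≡ 13^{3} ≡ 22 (mod 29)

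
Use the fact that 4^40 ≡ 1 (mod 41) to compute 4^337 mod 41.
By Fermat: 4^{40} ≡ 1 (mod 41). 337 ≡ 17 (mod 40). So 4^{337} ≡ 4^{17} ≡ 25 (mod 41)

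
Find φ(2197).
2028

Prime factorization: 2197 = 13^3
Using the formula φ(n) = n × Π(1 - 1/p) for each prime factor p:
φ(2197) = 2197 × (1 - 1/13)
φ(2197) = 2028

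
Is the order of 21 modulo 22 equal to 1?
No, the actual order is 2, not 1.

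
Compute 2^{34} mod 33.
16

Using successive squaring:
Binary expansion of 34: 100010
Powers of 2 mod 33 (each is the square of the previous):
  2^1 ≡ 2 (mod 33)
  2^2 ≡ 2² = 4 ≡ 4 (mod 33)
  2^4 ≡ 4² = 16 ≡ 16 (mod 33)
  2^8 ≡ 16² = 256 ≡ 25 (mod 33)
  2^16 ≡ 25² = 625 ≡ 31 (mod 33)
  2^32 ≡ 31² = 961 ≡ 4 (mod 33)
34 = 32 + 2, so 2^34 = 2^32 × 2^2 ≡ 4 × 4 (mod 33)
Multiplying step by step:
  4 × 4 = 16 ≡ 16 (mod 33)
Result: 2^34 ≡ 16 (mod 33)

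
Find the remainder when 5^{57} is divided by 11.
By Fermat: 5^{10} ≡ 1 (mod 11). 57 = 5×10 + 7. So 5^{57} ≡ 5^{7} ≡ 3 (mod 11)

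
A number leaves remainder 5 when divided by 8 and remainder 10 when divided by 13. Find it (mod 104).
M = 8 × 13 = 104. M₁ = 13, y₁ ≡ 5 (mod 8). M₂ = 8, y₂ ≡ 5 (mod 13). k = 5×13×5 + 10×8×5 ≡ 101 (mod 104)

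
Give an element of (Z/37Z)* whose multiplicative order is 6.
11 has order 6 mod 37 since 11^{6} ≡ 1 (mod 37) and no smaller power works.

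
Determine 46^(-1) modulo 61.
46^(-1) ≡ 4 (mod 61). Verification: 46 × 4 = 184 ≡ 1 (mod 61)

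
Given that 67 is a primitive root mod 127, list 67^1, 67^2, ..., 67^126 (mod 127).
g^1, g^2, ..., g^{126} mod 127: {67, 44, 27, 31, 45, 94, 75, 72, 125, 120, 39, 73, 65, 37, 66, 104, 110, 4, 14, 49, 108, 124, 53, 122, 46, 34, 119, 99, 29, 38, 6, 21, 10, 35, 59, 16, 56, 69, 51, 115, 85, 107, 57, 9, 95, 15, 116, 25, 24, 84, 40, 13, 109, 64, 97, 22, 77, 79, 86, 47, 101, 36, 126, 60, 83, 100, 96, 82, 33, 52, 55, 2, 7, 88, 54, 62, 90, 61, 23, 17, 123, 113, 78, 19, 3, 74, 5, 81, 93, 8, 28, 98, 89, 121, 106, 117, 92, 68, 111, 71, 58, 76, 12, 42, 20, 70, 118, 32, 112, 11, 102, 103, 43, 87, 114, 18, 63, 30, 105, 50, 48, 41, 80, 26, 91, 1}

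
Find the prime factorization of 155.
5 × 31

Divide by primes starting from smallest:
155 ÷ 5 = 31
31 ÷ 31 = 1

155 = 5 × 31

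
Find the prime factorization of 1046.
2 × 523

Divide by primes starting from smallest:
1046 ÷ 2 = 523
523 ÷ 523 = 1

1046 = 2 × 523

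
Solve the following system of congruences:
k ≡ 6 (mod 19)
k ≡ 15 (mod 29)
44

Using the Chinese Remainder Theorem:
M = product of moduli = 551
For equation 1: M_1 = 29, 29 ≡ 10 (mod 19), inverse of 29 mod 19 is 2 (check: 10 × 2 = 20 ≡ 1 (mod 19))
For equation 2: M_2 = 19, 19 ≡ 19 (mod 29), inverse of 19 mod 29 is 26 (check: 19 × 26 = 494 ≡ 1 (mod 29))
Combine: k ≡ Σ r_i×M_i×(M_i⁻¹ mod m_i) = 6×29×2 + 15×19×26 = 348 + 7410 = 7758
7758 mod 551 = 44
k ≡ 44 (mod 551)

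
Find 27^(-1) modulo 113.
67

Using Extended Euclidean Algorithm:
gcd(27, 113) = 1
Bezout coefficients: 27 × -46 + 113 × 11 = 1
So 27 × -46 ≡ 1 (mod 113)
The inverse is -46 mod 113 = 67
Verification: 27 × 67 = 1809 = 16 × 113 + 1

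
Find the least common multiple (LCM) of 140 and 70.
140

First find GCD(140, 70) using the Euclidean algorithm:
140 = 2 × 70 + 0
GCD(140, 70) = 70

LCM formula: LCM(a, b) = (a × b) / GCD(a, b)
LCM(140, 70) = (140 × 70) / 70
LCM(140, 70) = 9800 / 70
LCM(140, 70) = 140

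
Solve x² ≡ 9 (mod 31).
The square roots of 9 mod 31 are 28 and 3. Verify: 28² = 784 ≡ 9 (mod 31)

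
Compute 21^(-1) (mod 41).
21^(-1) ≡ 2 (mod 41). Verification: 21 × 2 = 42 ≡ 1 (mod 41)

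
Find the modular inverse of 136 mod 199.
136^(-1) ≡ 60 (mod 199). Verification: 136 × 60 = 8160 ≡ 1 (mod 199)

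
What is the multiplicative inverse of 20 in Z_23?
20^(-1) ≡ 15 (mod 23). Verification: 20 × 15 = 300 ≡ 1 (mod 23)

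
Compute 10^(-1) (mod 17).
10^(-1) ≡ 12 (mod 17). Verification: 10 × 12 = 120 ≡ 1 (mod 17)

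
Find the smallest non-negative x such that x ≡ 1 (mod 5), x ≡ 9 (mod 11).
31

Using the Chinese Remainder Theorem:
M = product of moduli = 55
For equation 1: M_1 = 11, 11 ≡ 1 (mod 5), inverse of 11 mod 5 is 1 (check: 1 × 1 = 1 ≡ 1 (mod 5))
For equation 2: M_2 = 5, 5 ≡ 5 (mod 11), inverse of 5 mod 11 is 9 (check: 5 × 9 = 45 ≡ 1 (mod 11))
Combine: x ≡ Σ r_i×M_i×(M_i⁻¹ mod m_i) = 1×11×1 + 9×5×9 = 11 + 405 = 416
416 mod 55 = 31
x ≡ 31 (mod 55)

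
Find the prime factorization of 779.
19 × 41

Divide by primes starting from smallest:
779 ÷ 19 = 41
41 ÷ 41 = 1

779 = 19 × 41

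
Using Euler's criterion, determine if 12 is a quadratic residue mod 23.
By Euler's criterion: 12^{11} ≡ 1 (mod 23). Since this equals 1, 12 is a QR.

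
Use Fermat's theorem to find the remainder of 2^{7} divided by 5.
3

By Fermat's Little Theorem, a^(p-1) ≡ 1 (mod p) for prime p and gcd(a, p) = 1
Here p = 5, so 2^4 ≡ 1 (mod 5)
We can reduce the exponent: 7 mod 4 = 3
So 2^7 ≡ 2^3 (mod 5)
Computing: 2^3 mod 5 = 3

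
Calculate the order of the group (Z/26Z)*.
12

Prime factorization: 26 = 2 × 13
Using the formula φ(n) = n × Π(1 - 1/p) for each prime factor p:
φ(26) = 26 × (1 - 1/2) × (1 - 1/13)
φ(26) = 12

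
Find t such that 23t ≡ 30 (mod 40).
10

Since gcd(23, 40) = 1 divides 30, a solution exists.
Multiply both sides by the inverse of 23 mod 40:
  23^(-1) mod 40 = 7
  x ≡ 7 × 30 ≡ 210 ≡ 10 (mod 40)
Verification: 23 × 10 = 230 = 5 × 40 + 30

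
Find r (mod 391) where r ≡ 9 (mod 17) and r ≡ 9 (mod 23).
M = 17 × 23 = 391. M₁ = 23, y₁ ≡ 3 (mod 17). M₂ = 17, y₂ ≡ 19 (mod 23). r = 9×23×3 + 9×17×19 ≡ 9 (mod 391)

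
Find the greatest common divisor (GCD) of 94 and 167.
1

Using the Euclidean algorithm:
94 = 0 × 167 + 94
167 = 1 × 94 + 73
94 = 1 × 73 + 21
73 = 3 × 21 + 10
21 = 2 × 10 + 1
10 = 10 × 1 + 0

GCD(94, 167) = 1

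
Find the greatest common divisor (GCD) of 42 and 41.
1

Using the Euclidean algorithm:
42 = 1 × 41 + 1
41 = 41 × 1 + 0

GCD(42, 41) = 1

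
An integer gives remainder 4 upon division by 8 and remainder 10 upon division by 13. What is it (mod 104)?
M = 8 × 13 = 104. M₁ = 13, y₁ ≡ 5 (mod 8). M₂ = 8, y₂ ≡ 5 (mod 13). m = 4×13×5 + 10×8×5 ≡ 36 (mod 104). The smallest positive such number is 36.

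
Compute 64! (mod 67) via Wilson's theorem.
(66)! = (64)! × (65) × (66) ≡ -1 (mod 67). So (64)! ≡ -1 × [(66)(65)]^(-1) ≡ 33 (mod 67)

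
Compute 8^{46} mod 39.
25

Using successive squaring:
Binary expansion of 46: 101110
Powers of 8 mod 39 (each is the square of the previous):
  8^1 ≡ 8 (mod 39)
  8^2 ≡ 8² = 64 ≡ 25 (mod 39)
  8^4 ≡ 25² = 625 ≡ 1 (mod 39)
  8^8 ≡ 1² = 1 ≡ 1 (mod 39)
  8^16 ≡ 1² = 1 ≡ 1 (mod 39)
  8^32 ≡ 1² = 1 ≡ 1 (mod 39)
46 = 32 + 8 + 4 + 2, so 8^46 = 8^32 × 8^8 × 8^4 × 8^2 ≡ 1 × 1 × 1 × 25 (mod 39)
Multiplying step by step:
  1 × 1 = 1 ≡ 1 (mod 39)
  1 × 1 = 1 ≡ 1 (mod 39)
  1 × 25 = 25 ≡ 25 (mod 39)
Result: 8^46 ≡ 25 (mod 39)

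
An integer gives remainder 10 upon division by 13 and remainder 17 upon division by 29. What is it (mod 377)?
M = 13 × 29 = 377. M₁ = 29, y₁ ≡ 9 (mod 13). M₂ = 13, y₂ ≡ 9 (mod 29). n = 10×29×9 + 17×13×9 ≡ 75 (mod 377). The smallest positive such number is 75.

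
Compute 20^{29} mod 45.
5

Using successive squaring:
Binary expansion of 29: 11101
Powers of 20 mod 45 (each is the square of the previous):
  20^1 ≡ 20 (mod 45)
  20^2 ≡ 20² = 400 ≡ 40 (mod 45)
  20^4 ≡ 40² = 1600 ≡ 25 (mod 45)
  20^8 ≡ 25² = 625 ≡ 40 (mod 45)
  20^16 ≡ 40² = 1600 ≡ 25 (mod 45)
29 = 16 + 8 + 4 + 1, so 20^29 = 20^16 × 20^8 × 20^4 × 20^1 ≡ 25 × 40 × 25 × 20 (mod 45)
Multiplying step by step:
  25 × 40 = 1000 ≡ 10 (mod 45)
  10 × 25 = 250 ≡ 25 (mod 45)
  25 × 20 = 500 ≡ 5 (mod 45)
Result: 20^29 ≡ 5 (mod 45)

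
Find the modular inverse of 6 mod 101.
6^(-1) ≡ 17 (mod 101). Verification: 6 × 17 = 102 ≡ 1 (mod 101)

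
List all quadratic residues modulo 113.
QRs mod 113: {1, 2, 4, 7, 8, 9, 11, 13, 14, 15, 16, 18, 22, 25, 26, 28, 30, 31, 32, 36, 41, 44, 49, 50, 51, 52, 53, 56, 57, 60, 61, 62, 63, 64, 69, 72, 77, 81, 82, 83, 85, 87, 88, 91, 95, 97, 98, 99, 100, 102, 104, 105, 106, 109, 111, 112}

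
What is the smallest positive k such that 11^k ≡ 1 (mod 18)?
Powers of 11 mod 18: 11^1≡11, 11^2≡13, 11^3≡17, 11^4≡7, 11^5≡5, 11^6≡1. Order = 6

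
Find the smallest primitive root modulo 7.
p - 1 = 6 has prime divisors 2, 3. h is a primitive root mod 7 iff h^(6/q) ≢ 1 (mod 7) for each such q.
h = 2: 2^3 ≡ 1, 2^2 ≡ 4 (mod 7); 2^3 ≡ 1, so not a primitive root.
h = 3: 3^3 ≡ 6, 3^2 ≡ 2 (mod 7); none is 1, so 3 has order 6 and is a primitive root.
The smallest primitive root mod 7 is g = 3.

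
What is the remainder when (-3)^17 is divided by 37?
Using repeated squaring. (-3) ≡ 34 (mod 37). 17 = 16 + 1 (binary 10001). Repeated squaring mod 37: 34^1 ≡ 34; 34^2 ≡ 34² = 1156 ≡ 9; 34^4 ≡ 9² = 81 ≡ 7; 34^8 ≡ 7² = 49 ≡ 12; 34^16 ≡ 12² = 144 ≡ 33. Multiply: (-3)^17 ≡ 34^16 × 34^1 ≡ 33 × 34 (mod 37): 33 × 34 = 1122 ≡ 12. So (-3)^17 ≡ 12 (mod 37).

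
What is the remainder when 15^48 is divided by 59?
Using repeated squaring. 48 = 32 + 16 (binary 110000). Repeated squaring mod 59: 15^1 ≡ 15; 15^2 ≡ 15² = 225 ≡ 48; 15^4 ≡ 48² = 2304 ≡ 3; 15^8 ≡ 3² = 9 ≡ 9; 15^16 ≡ 9² = 81 ≡ 22; 15^32 ≡ 22² = 484 ≡ 12. Multiply: 15^48 = 15^32 × 15^16 ≡ 12 × 22 (mod 59): 12 × 22 = 264 ≡ 28. So 15^48 ≡ 28 (mod 59).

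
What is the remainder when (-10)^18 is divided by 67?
Using repeated squaring. (-10) ≡ 57 (mod 67). 18 = 16 + 2 (binary 10010). Repeated squaring mod 67: 57^1 ≡ 57; 57^2 ≡ 57² = 3249 ≡ 33; 57^4 ≡ 33² = 1089 ≡ 17; 57^8 ≡ 17² = 289 ≡ 21; 57^16 ≡ 21² = 441 ≡ 39. Multiply: (-10)^18 ≡ 57^16 × 57^2 ≡ 39 × 33 (mod 67): 39 × 33 = 1287 ≡ 14. So (-10)^18 ≡ 14 (mod 67).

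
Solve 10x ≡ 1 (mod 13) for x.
4

Using Extended Euclidean Algorithm:
gcd(10, 13) = 1
Bezout coefficients: 10 × 4 + 13 × -3 = 1
So 10 × 4 ≡ 1 (mod 13)
The inverse is 4 mod 13 = 4
Verification: 10 × 4 = 40 = 3 × 13 + 1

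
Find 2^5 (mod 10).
5 = 4 + 1 (binary 101). Repeated squaring mod 10: 2^1 ≡ 2; 2^2 ≡ 2² = 4 ≡ 4; 2^4 ≡ 4² = 16 ≡ 6. Multiply: 2^5 = 2^4 × 2^1 ≡ 6 × 2 (mod 10): 6 × 2 = 12 ≡ 2. So 2^5 ≡ 2 (mod 10).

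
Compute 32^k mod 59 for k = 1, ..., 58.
g^1, g^2, ..., g^{58} mod 59: {32, 21, 23, 28, 11, 57, 54, 17, 13, 3, 37, 4, 10, 25, 33, 53, 44, 51, 39, 9, 52, 12, 30, 16, 40, 41, 14, 35, 58, 27, 38, 36, 31, 48, 2, 5, 42, 46, 56, 22, 55, 49, 34, 26, 6, 15, 8, 20, 50, 7, 47, 29, 43, 19, 18, 45, 24, 1}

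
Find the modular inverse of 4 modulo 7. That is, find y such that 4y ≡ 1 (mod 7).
2

Using Extended Euclidean Algorithm:
gcd(4, 7) = 1
Bezout coefficients: 4 × 2 + 7 × -1 = 1
So 4 × 2 ≡ 1 (mod 7)
The inverse is 2 mod 7 = 2
Verification: 4 × 2 = 8 = 1 × 7 + 1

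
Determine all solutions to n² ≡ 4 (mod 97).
The square roots of 4 mod 97 are 95 and 2. Verify: 95² = 9025 ≡ 4 (mod 97)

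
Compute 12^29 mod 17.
Using Fermat: 12^{16} ≡ 1 (mod 17). 29 ≡ 13 (mod 16). So 12^{29} ≡ 12^{13} ≡ 14 (mod 17)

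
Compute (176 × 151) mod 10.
6

(176 × 151) = 26576
26576 mod 10 = 6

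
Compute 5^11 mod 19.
Using repeated squaring. 11 = 8 + 2 + 1 (binary 1011). Repeated squaring mod 19: 5^1 ≡ 5; 5^2 ≡ 5² = 25 ≡ 6; 5^4 ≡ 6² = 36 ≡ 17; 5^8 ≡ 17² = 289 ≡ 4. Multiply: 5^11 = 5^8 × 5^2 × 5^1 ≡ 4 × 6 × 5 (mod 19): 4 × 6 = 24 ≡ 5; 5 × 5 = 25 ≡ 6. So 5^11 ≡ 6 (mod 19).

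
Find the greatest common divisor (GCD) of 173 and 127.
1

Using the Euclidean algorithm:
173 = 1 × 127 + 46
127 = 2 × 46 + 35
46 = 1 × 35 + 11
35 = 3 × 11 + 2
11 = 5 × 2 + 1
2 = 2 × 1 + 0

GCD(173, 127) = 1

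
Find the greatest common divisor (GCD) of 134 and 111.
1

Using the Euclidean algorithm:
134 = 1 × 111 + 23
111 = 4 × 23 + 19
23 = 1 × 19 + 4
19 = 4 × 4 + 3
4 = 1 × 3 + 1
3 = 3 × 1 + 0

GCD(134, 111) = 1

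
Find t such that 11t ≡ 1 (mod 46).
21

Since gcd(11, 46) = 1 divides 1, a solution exists.
Multiply both sides by the inverse of 11 mod 46:
  11^(-1) mod 46 = 21
  x ≡ 21 × 1 ≡ 21 ≡ 21 (mod 46)
Verification: 11 × 21 = 231 = 5 × 46 + 1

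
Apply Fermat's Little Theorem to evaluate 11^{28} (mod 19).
11

By Fermat's Little Theorem, a^(p-1) ≡ 1 (mod p) for prime p and gcd(a, p) = 1
Here p = 19, so 11^18 ≡ 1 (mod 19)
We can reduce the exponent: 28 mod 18 = 10
So 11^28 ≡ 11^10 (mod 19)
Computing: 11^10 mod 19 = 11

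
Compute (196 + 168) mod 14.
0

(196 + 168) = 364
364 mod 14 = 0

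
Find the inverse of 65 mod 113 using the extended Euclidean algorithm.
Extended GCD: 65(40) + 113(-23) = 1. So 65^(-1) ≡ 40 ≡ 40 (mod 113). Verify: 65 × 40 = 2600 ≡ 1 (mod 113)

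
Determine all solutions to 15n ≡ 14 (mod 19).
6

Since gcd(15, 19) = 1 divides 14, a solution exists.
Multiply both sides by the inverse of 15 mod 19:
  15^(-1) mod 19 = 14
  x ≡ 14 × 14 ≡ 196 ≡ 6 (mod 19)
Verification: 15 × 6 = 90 = 4 × 19 + 14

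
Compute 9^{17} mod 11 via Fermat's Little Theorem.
4

By Fermat's Little Theorem, a^(p-1) ≡ 1 (mod p) for prime p and gcd(a, p) = 1
Here p = 11, so 9^10 ≡ 1 (mod 11)
We can reduce the exponent: 17 mod 10 = 7
So 9^17 ≡ 9^7 (mod 11)
Computing: 9^7 mod 11 = 4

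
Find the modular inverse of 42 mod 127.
42^(-1) ≡ 124 (mod 127). Verification: 42 × 124 = 5208 ≡ 1 (mod 127)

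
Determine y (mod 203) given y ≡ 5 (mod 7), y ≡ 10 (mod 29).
68

Using the Chinese Remainder Theorem:
M = product of moduli = 203
For equation 1: M_1 = 29, 29 ≡ 1 (mod 7), inverse of 29 mod 7 is 1 (check: 1 × 1 = 1 ≡ 1 (mod 7))
For equation 2: M_2 = 7, 7 ≡ 7 (mod 29), inverse of 7 mod 29 is 25 (check: 7 × 25 = 175 ≡ 1 (mod 29))
Combine: y ≡ Σ r_i×M_i×(M_i⁻¹ mod m_i) = 5×29×1 + 10×7×25 = 145 + 1750 = 1895
1895 mod 203 = 68
y ≡ 68 (mod 203)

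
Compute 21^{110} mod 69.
24

Using successive squaring:
Binary expansion of 110: 1101110
Powers of 21 mod 69 (each is the square of the previous):
  21^1 ≡ 21 (mod 69)
  21^2 ≡ 21² = 441 ≡ 27 (mod 69)
  21^4 ≡ 27² = 729 ≡ 39 (mod 69)
  21^8 ≡ 39² = 1521 ≡ 3 (mod 69)
  21^16 ≡ 3² = 9 ≡ 9 (mod 69)
  21^32 ≡ 9² = 81 ≡ 12 (mod 69)
  21^64 ≡ 12² = 144 ≡ 6 (mod 69)
110 = 64 + 32 + 8 + 4 + 2, so 21^110 = 21^64 × 21^32 × 21^8 × 21^4 × 21^2 ≡ 6 × 12 × 3 × 39 × 27 (mod 69)
Multiplying step by step:
  6 × 12 = 72 ≡ 3 (mod 69)
  3 × 3 = 9 ≡ 9 (mod 69)
  9 × 39 = 351 ≡ 6 (mod 69)
  6 × 27 = 162 ≡ 24 (mod 69)
Result: 21^110 ≡ 24 (mod 69)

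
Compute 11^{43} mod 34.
29

Using successive squaring:
Binary expansion of 43: 101011
Powers of 11 mod 34 (each is the square of the previous):
  11^1 ≡ 11 (mod 34)
  11^2 ≡ 11² = 121 ≡ 19 (mod 34)
  11^4 ≡ 19² = 361 ≡ 21 (mod 34)
  11^8 ≡ 21² = 441 ≡ 33 (mod 34)
  11^16 ≡ 33² = 1089 ≡ 1 (mod 34)
  11^32 ≡ 1² = 1 ≡ 1 (mod 34)
43 = 32 + 8 + 2 + 1, so 11^43 = 11^32 × 11^8 × 11^2 × 11^1 ≡ 1 × 33 × 19 × 11 (mod 34)
Multiplying step by step:
  1 × 33 = 33 ≡ 33 (mod 34)
  33 × 19 = 627 ≡ 15 (mod 34)
  15 × 11 = 165 ≡ 29 (mod 34)
Result: 11^43 ≡ 29 (mod 34)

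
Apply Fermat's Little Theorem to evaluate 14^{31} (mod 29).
18

By Fermat's Little Theorem, a^(p-1) ≡ 1 (mod p) for prime p and gcd(a, p) = 1
Here p = 29, so 14^28 ≡ 1 (mod 29)
We can reduce the exponent: 31 mod 28 = 3
So 14^31 ≡ 14^3 (mod 29)
Computing: 14^3 mod 29 = 18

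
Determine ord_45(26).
Powers of 26 mod 45: 26^1≡26, 26^2≡1. Order = 2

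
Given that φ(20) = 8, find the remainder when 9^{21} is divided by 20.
By Euler: 9^{8} ≡ 1 (mod 20) since gcd(9, 20) = 1. 21 = 2×8 + 5. So 9^{21} ≡ 9^{5} ≡ 9 (mod 20)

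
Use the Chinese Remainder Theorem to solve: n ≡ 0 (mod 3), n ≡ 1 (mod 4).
M = 3 × 4 = 12. M₁ = 4, y₁ ≡ 1 (mod 3). M₂ = 3, y₂ ≡ 3 (mod 4). n = 0×4×1 + 1×3×3 ≡ 9 (mod 12)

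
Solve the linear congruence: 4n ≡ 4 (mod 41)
1

Since gcd(4, 41) = 1 divides 4, a solution exists.
Multiply both sides by the inverse of 4 mod 41:
  4^(-1) mod 41 = 31
  x ≡ 31 × 4 ≡ 124 ≡ 1 (mod 41)
Verification: 4 × 1 = 4 = 0 × 41 + 4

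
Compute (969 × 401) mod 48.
9

(969 × 401) = 388569
388569 mod 48 = 9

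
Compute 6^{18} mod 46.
26

Using successive squaring:
Binary expansion of 18: 10010
Powers of 6 mod 46 (each is the square of the previous):
  6^1 ≡ 6 (mod 46)
  6^2 ≡ 6² = 36 ≡ 36 (mod 46)
  6^4 ≡ 36² = 1296 ≡ 8 (mod 46)
  6^8 ≡ 8² = 64 ≡ 18 (mod 46)
  6^16 ≡ 18² = 324 ≡ 2 (mod 46)
18 = 16 + 2, so 6^18 = 6^16 × 6^2 ≡ 2 × 36 (mod 46)
Multiplying step by step:
  2 × 36 = 72 ≡ 26 (mod 46)
Result: 6^18 ≡ 26 (mod 46)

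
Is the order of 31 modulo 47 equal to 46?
Yes, ord_47(31) = 46.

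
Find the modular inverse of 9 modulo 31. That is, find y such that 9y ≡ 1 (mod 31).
7

Using Extended Euclidean Algorithm:
gcd(9, 31) = 1
Bezout coefficients: 9 × 7 + 31 × -2 = 1
So 9 × 7 ≡ 1 (mod 31)
The inverse is 7 mod 31 = 7
Verification: 9 × 7 = 63 = 2 × 31 + 1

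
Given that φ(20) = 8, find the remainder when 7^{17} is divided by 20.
By Euler: 7^{8} ≡ 1 (mod 20) since gcd(7, 20) = 1. 17 = 2×8 + 1. So 7^{17} ≡ 7^{1} ≡ 7 (mod 20)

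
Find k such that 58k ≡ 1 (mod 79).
58^(-1) ≡ 15 (mod 79). Verification: 58 × 15 = 870 ≡ 1 (mod 79)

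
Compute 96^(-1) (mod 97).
96^(-1) ≡ 96 (mod 97). Verification: 96 × 96 = 9216 ≡ 1 (mod 97)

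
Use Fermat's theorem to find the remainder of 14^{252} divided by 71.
54

By Fermat's Little Theorem, a^(p-1) ≡ 1 (mod p) for prime p and gcd(a, p) = 1
Here p = 71, so 14^70 ≡ 1 (mod 71)
We can reduce the exponent: 252 mod 70 = 42
So 14^252 ≡ 14^42 (mod 71)
Computing: 14^42 mod 71 = 54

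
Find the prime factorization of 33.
3 × 11

Divide by primes starting from smallest:
33 ÷ 3 = 11
11 ÷ 11 = 1

33 = 3 × 11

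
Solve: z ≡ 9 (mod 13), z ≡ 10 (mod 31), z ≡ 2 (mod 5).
M = 13 × 31 × 5 = 2015. M₁ = 155, y₁ ≡ 12 (mod 13). M₂ = 65, y₂ ≡ 21 (mod 31). M₃ = 403, y₃ ≡ 2 (mod 5). z = 9×155×12 + 10×65×21 + 2×403×2 ≡ 1777 (mod 2015)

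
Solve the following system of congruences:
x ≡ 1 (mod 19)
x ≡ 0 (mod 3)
39

Using the Chinese Remainder Theorem:
M = product of moduli = 57
For equation 1: M_1 = 3, 3 ≡ 3 (mod 19), inverse of 3 mod 19 is 13 (check: 3 × 13 = 39 ≡ 1 (mod 19))
For equation 2: M_2 = 19, 19 ≡ 1 (mod 3), inverse of 19 mod 3 is 1 (check: 1 × 1 = 1 ≡ 1 (mod 3))
Combine: x ≡ Σ r_i×M_i×(M_i⁻¹ mod m_i) = 1×3×13 + 0×19×1 = 39 + 0 = 39
39 mod 57 = 39
x ≡ 39 (mod 57)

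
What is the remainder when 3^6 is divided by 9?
6 = 4 + 2 (binary 110). Repeated squaring mod 9: 3^1 ≡ 3; 3^2 ≡ 3² = 9 ≡ 0; 3^4 ≡ 0² = 0 ≡ 0. Multiply: 3^6 = 3^4 × 3^2 ≡ 0 × 0 (mod 9): 0 × 0 = 0 ≡ 0. So 3^6 ≡ 0 (mod 9).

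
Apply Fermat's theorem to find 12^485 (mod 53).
By Fermat: 12^{52} ≡ 1 (mod 53). 485 ≡ 17 (mod 52). So 12^{485} ≡ 12^{17} ≡ 34 (mod 53)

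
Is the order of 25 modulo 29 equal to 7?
Yes, ord_29(25) = 7.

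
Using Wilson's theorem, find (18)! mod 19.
By Wilson's theorem, (18)! ≡ -1 ≡ 18 (mod 19)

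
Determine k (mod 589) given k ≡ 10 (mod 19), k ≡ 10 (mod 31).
10

Using the Chinese Remainder Theorem:
M = product of moduli = 589
For equation 1: M_1 = 31, 31 ≡ 12 (mod 19), inverse of 31 mod 19 is 8 (check: 12 × 8 = 96 ≡ 1 (mod 19))
For equation 2: M_2 = 19, 19 ≡ 19 (mod 31), inverse of 19 mod 31 is 18 (check: 19 × 18 = 342 ≡ 1 (mod 31))
Combine: k ≡ Σ r_i×M_i×(M_i⁻¹ mod m_i) = 10×31×8 + 10×19×18 = 2480 + 3420 = 5900
5900 mod 589 = 10
k ≡ 10 (mod 589)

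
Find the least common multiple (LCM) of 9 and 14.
126

First find GCD(9, 14) using the Euclidean algorithm:
9 = 0 × 14 + 9
14 = 1 × 9 + 5
9 = 1 × 5 + 4
5 = 1 × 4 + 1
4 = 4 × 1 + 0
GCD(9, 14) = 1

LCM formula: LCM(a, b) = (a × b) / GCD(a, b)
LCM(9, 14) = (9 × 14) / 1
LCM(9, 14) = 126 / 1
LCM(9, 14) = 126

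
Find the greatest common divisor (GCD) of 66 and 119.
1

Using the Euclidean algorithm:
66 = 0 × 119 + 66
119 = 1 × 66 + 53
66 = 1 × 53 + 13
53 = 4 × 13 + 1
13 = 13 × 1 + 0

GCD(66, 119) = 1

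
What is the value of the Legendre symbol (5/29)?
(5/29) = 5^{14} mod 29 = 1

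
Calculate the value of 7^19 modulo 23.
Using repeated squaring. 19 = 16 + 2 + 1 (binary 10011). Repeated squaring mod 23: 7^1 ≡ 7; 7^2 ≡ 7² = 49 ≡ 3; 7^4 ≡ 3² = 9 ≡ 9; 7^8 ≡ 9² = 81 ≡ 12; 7^16 ≡ 12² = 144 ≡ 6. Multiply: 7^19 = 7^16 × 7^2 × 7^1 ≡ 6 × 3 × 7 (mod 23): 6 × 3 = 18 ≡ 18; 18 × 7 = 126 ≡ 11. So 7^19 ≡ 11 (mod 23).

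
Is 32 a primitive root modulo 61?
No

To verify, check if 32^(60/q) ≢ 1 (mod 61) for each prime divisor q of 60
Divisors of 60 = 60: [1, 2, 3, 4, 5, 6, 10, 12, 15, 20, 30, 60]
  32^(60/2) = 32^30 ≡ 60 (mod 61)
  32^(60/3) = 32^20 ≡ 13 (mod 61)
  32^(60/5) = 32^12 ≡ 1 (mod 61)
Conclusion: 32 is not a primitive root modulo 61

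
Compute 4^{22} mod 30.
16

Using successive squaring:
Binary expansion of 22: 10110
Powers of 4 mod 30 (each is the square of the previous):
  4^1 ≡ 4 (mod 30)
  4^2 ≡ 4² = 16 ≡ 16 (mod 30)
  4^4 ≡ 16² = 256 ≡ 16 (mod 30)
  4^8 ≡ 16² = 256 ≡ 16 (mod 30)
  4^16 ≡ 16² = 256 ≡ 16 (mod 30)
22 = 16 + 4 + 2, so 4^22 = 4^16 × 4^4 × 4^2 ≡ 16 × 16 × 16 (mod 30)
Multiplying step by step:
  16 × 16 = 256 ≡ 16 (mod 30)
  16 × 16 = 256 ≡ 16 (mod 30)
Result: 4^22 ≡ 16 (mod 30)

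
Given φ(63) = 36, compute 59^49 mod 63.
By Euler: 59^{36} ≡ 1 (mod 63) since gcd(59, 63) = 1. 49 = 1×36 + 13. So 59^{49} ≡ 59^{13} ≡ 59 (mod 63)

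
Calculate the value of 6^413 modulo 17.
Using Fermat: 6^{16} ≡ 1 (mod 17). 413 ≡ 13 (mod 16). So 6^{413} ≡ 6^{13} ≡ 10 (mod 17)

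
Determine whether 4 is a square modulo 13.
By Euler's criterion: 4^{6} ≡ 1 (mod 13). Since this equals 1, 4 is a QR.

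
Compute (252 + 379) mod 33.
4

(252 + 379) = 631
631 mod 33 = 4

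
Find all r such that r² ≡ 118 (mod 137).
The square roots of 118 mod 137 are 23 and 114. Verify: 23² = 529 ≡ 118 (mod 137)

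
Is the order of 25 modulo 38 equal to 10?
No, the actual order is 9, not 10.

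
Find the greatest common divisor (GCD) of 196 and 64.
4

Using the Euclidean algorithm:
196 = 3 × 64 + 4
64 = 16 × 4 + 0

GCD(196, 64) = 4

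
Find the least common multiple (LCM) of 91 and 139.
12649

First find GCD(91, 139) using the Euclidean algorithm:
91 = 0 × 139 + 91
139 = 1 × 91 + 48
91 = 1 × 48 + 43
48 = 1 × 43 + 5
43 = 8 × 5 + 3
5 = 1 × 3 + 2
3 = 1 × 2 + 1
2 = 2 × 1 + 0
GCD(91, 139) = 1

LCM formula: LCM(a, b) = (a × b) / GCD(a, b)
LCM(91, 139) = (91 × 139) / 1
LCM(91, 139) = 12649 / 1
LCM(91, 139) = 12649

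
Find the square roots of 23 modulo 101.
The square roots of 23 mod 101 are 86 and 15. Verify: 86² = 7396 ≡ 23 (mod 101)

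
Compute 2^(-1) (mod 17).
9

Using Extended Euclidean Algorithm:
gcd(2, 17) = 1
Bezout coefficients: 2 × -8 + 17 × 1 = 1
So 2 × -8 ≡ 1 (mod 17)
The inverse is -8 mod 17 = 9
Verification: 2 × 9 = 18 = 1 × 17 + 1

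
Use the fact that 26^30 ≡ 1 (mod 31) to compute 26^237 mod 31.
By Fermat: 26^{30} ≡ 1 (mod 31). 237 = 7×30 + 27. So 26^{237} ≡ 26^{27} ≡ 30 (mod 31)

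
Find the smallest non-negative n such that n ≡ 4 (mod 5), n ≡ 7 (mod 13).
59

Using the Chinese Remainder Theorem:
M = product of moduli = 65
For equation 1: M_1 = 13, 13 ≡ 3 (mod 5), inverse of 13 mod 5 is 2 (check: 3 × 2 = 6 ≡ 1 (mod 5))
For equation 2: M_2 = 5, 5 ≡ 5 (mod 13), inverse of 5 mod 13 is 8 (check: 5 × 8 = 40 ≡ 1 (mod 13))
Combine: n ≡ Σ r_i×M_i×(M_i⁻¹ mod m_i) = 4×13×2 + 7×5×8 = 104 + 280 = 384
384 mod 65 = 59
n ≡ 59 (mod 65)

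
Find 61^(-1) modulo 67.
11

Using Extended Euclidean Algorithm:
gcd(61, 67) = 1
Bezout coefficients: 61 × 11 + 67 × -10 = 1
So 61 × 11 ≡ 1 (mod 67)
The inverse is 11 mod 67 = 11
Verification: 61 × 11 = 671 = 10 × 67 + 1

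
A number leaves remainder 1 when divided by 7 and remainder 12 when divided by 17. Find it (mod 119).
M = 7 × 17 = 119. M₁ = 17, y₁ ≡ 5 (mod 7). M₂ = 7, y₂ ≡ 5 (mod 17). t = 1×17×5 + 12×7×5 ≡ 29 (mod 119)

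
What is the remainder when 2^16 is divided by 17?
Using Fermat: 2^{16} ≡ 1 (mod 17). 16 ≡ 0 (mod 16). So 2^{16} ≡ 2^{0} ≡ 1 (mod 17)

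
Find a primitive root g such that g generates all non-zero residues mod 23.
p - 1 = 22 has prime divisors 2, 11. h is a primitive root mod 23 iff h^(22/q) ≢ 1 (mod 23) for each such q.
h = 2: 2^11 ≡ 1, 2^2 ≡ 4 (mod 23); 2^11 ≡ 1, so not a primitive root.
h = 3: 3^11 ≡ 1, 3^2 ≡ 9 (mod 23); 3^11 ≡ 1, so not a primitive root.
h = 4: 4^11 ≡ 1, 4^2 ≡ 16 (mod 23); 4^11 ≡ 1, so not a primitive root.
h = 5: 5^11 ≡ 22, 5^2 ≡ 2 (mod 23); none is 1, so 5 has order 22 and is a primitive root.
The smallest primitive root mod 23 is g = 5.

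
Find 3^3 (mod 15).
3 = 2 + 1 (binary 11). Repeated squaring mod 15: 3^1 ≡ 3; 3^2 ≡ 3² = 9 ≡ 9. Multiply: 3^3 = 3^2 × 3^1 ≡ 9 × 3 (mod 15): 9 × 3 = 27 ≡ 12. So 3^3 ≡ 12 (mod 15).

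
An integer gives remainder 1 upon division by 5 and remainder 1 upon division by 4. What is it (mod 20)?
M = 5 × 4 = 20. M₁ = 4, y₁ ≡ 4 (mod 5). M₂ = 5, y₂ ≡ 1 (mod 4). y = 1×4×4 + 1×5×1 ≡ 1 (mod 20). The smallest positive such number is 1.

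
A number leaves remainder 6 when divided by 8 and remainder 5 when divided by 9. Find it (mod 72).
M = 8 × 9 = 72. M₁ = 9, y₁ ≡ 1 (mod 8). M₂ = 8, y₂ ≡ 8 (mod 9). m = 6×9×1 + 5×8×8 ≡ 14 (mod 72)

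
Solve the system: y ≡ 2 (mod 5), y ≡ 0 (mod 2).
M = 5 × 2 = 10. M₁ = 2, y₁ ≡ 3 (mod 5). M₂ = 5, y₂ ≡ 1 (mod 2). y = 2×2×3 + 0×5×1 ≡ 2 (mod 10)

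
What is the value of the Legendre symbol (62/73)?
(62/73) = 62^{36} mod 73 = -1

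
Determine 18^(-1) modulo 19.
18^(-1) ≡ 18 (mod 19). Verification: 18 × 18 = 324 ≡ 1 (mod 19)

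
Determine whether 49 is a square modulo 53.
By Euler's criterion: 49^{26} ≡ 1 (mod 53). Since this equals 1, 49 is a QR.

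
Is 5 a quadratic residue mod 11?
By Euler's criterion: 5^{5} ≡ 1 (mod 11). Since this equals 1, 5 is a QR.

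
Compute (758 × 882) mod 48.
12

(758 × 882) = 668556
668556 mod 48 = 12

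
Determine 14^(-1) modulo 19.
14^(-1) ≡ 15 (mod 19). Verification: 14 × 15 = 210 ≡ 1 (mod 19)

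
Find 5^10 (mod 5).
5 ≡ 0 (mod 5). 10 = 8 + 2 (binary 1010). Repeated squaring mod 5: 0^1 ≡ 0; 0^2 ≡ 0² = 0 ≡ 0; 0^4 ≡ 0² = 0 ≡ 0; 0^8 ≡ 0² = 0 ≡ 0. Multiply: 5^10 ≡ 0^8 × 0^2 ≡ 0 × 0 (mod 5): 0 × 0 = 0 ≡ 0. So 5^10 ≡ 0 (mod 5).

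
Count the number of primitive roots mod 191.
Number of primitive roots mod 191 = φ(190) = 72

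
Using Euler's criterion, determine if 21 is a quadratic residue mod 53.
By Euler's criterion: 21^{26} ≡ 52 (mod 53). Since this equals -1 (≡ 52), 21 is not a QR.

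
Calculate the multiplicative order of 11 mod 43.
Powers of 11 mod 43: 11^1≡11, 11^2≡35, 11^3≡41, 11^4≡21, 11^5≡16, 11^6≡4, 11^7≡1. Order = 7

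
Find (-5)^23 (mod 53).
Using repeated squaring. (-5) ≡ 48 (mod 53). 23 = 16 + 4 + 2 + 1 (binary 10111). Repeated squaring mod 53: 48^1 ≡ 48; 48^2 ≡ 48² = 2304 ≡ 25; 48^4 ≡ 25² = 625 ≡ 42; 48^8 ≡ 42² = 1764 ≡ 15; 48^16 ≡ 15² = 225 ≡ 13. Multiply: (-5)^23 ≡ 48^16 × 48^4 × 48^2 × 48^1 ≡ 13 × 42 × 25 × 48 (mod 53): 13 × 42 = 546 ≡ 16; 16 × 25 = 400 ≡ 29; 29 × 48 = 1392 ≡ 14. So (-5)^23 ≡ 14 (mod 53).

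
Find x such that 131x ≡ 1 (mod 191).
131^(-1) ≡ 35 (mod 191). Verification: 131 × 35 = 4585 ≡ 1 (mod 191)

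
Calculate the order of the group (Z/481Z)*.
432

Prime factorization: 481 = 13 × 37
Using the formula φ(n) = n × Π(1 - 1/p) for each prime factor p:
φ(481) = 481 × (1 - 1/13) × (1 - 1/37)
φ(481) = 432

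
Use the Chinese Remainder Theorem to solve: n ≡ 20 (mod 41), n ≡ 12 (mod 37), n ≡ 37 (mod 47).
6006

Using the Chinese Remainder Theorem:
M = product of moduli = 71299
For equation 1: M_1 = 1739, 1739 ≡ 17 (mod 41), inverse of 1739 mod 41 is 29 (check: 17 × 29 = 493 ≡ 1 (mod 41))
For equation 2: M_2 = 1927, 1927 ≡ 3 (mod 37), inverse of 1927 mod 37 is 25 (check: 3 × 25 = 75 ≡ 1 (mod 37))
For equation 3: M_3 = 1517, 1517 ≡ 13 (mod 47), inverse of 1517 mod 47 is 29 (check: 13 × 29 = 377 ≡ 1 (mod 47))
Combine: n ≡ Σ r_i×M_i×(M_i⁻¹ mod m_i) = 20×1739×29 + 12×1927×25 + 37×1517×29 = 1008620 + 578100 + 1627741 = 3214461
3214461 mod 71299 = 6006
n ≡ 6006 (mod 71299)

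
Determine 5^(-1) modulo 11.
5^(-1) ≡ 9 (mod 11). Verification: 5 × 9 = 45 ≡ 1 (mod 11)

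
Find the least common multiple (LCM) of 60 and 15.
60

First find GCD(60, 15) using the Euclidean algorithm:
60 = 4 × 15 + 0
GCD(60, 15) = 15

LCM formula: LCM(a, b) = (a × b) / GCD(a, b)
LCM(60, 15) = (60 × 15) / 15
LCM(60, 15) = 900 / 15
LCM(60, 15) = 60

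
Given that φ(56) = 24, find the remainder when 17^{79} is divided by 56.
By Euler: 17^{24} ≡ 1 (mod 56) since gcd(17, 56) = 1. 79 = 3×24 + 7. So 17^{79} ≡ 17^{7} ≡ 17 (mod 56)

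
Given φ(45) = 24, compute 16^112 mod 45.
By Euler: 16^{24} ≡ 1 (mod 45) since gcd(16, 45) = 1. 112 = 4×24 + 16. So 16^{112} ≡ 16^{16} ≡ 16 (mod 45)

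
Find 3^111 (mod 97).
Using Fermat: 3^{96} ≡ 1 (mod 97). 111 ≡ 15 (mod 96). So 3^{111} ≡ 3^{15} ≡ 85 (mod 97)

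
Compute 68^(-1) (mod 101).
52

Using Extended Euclidean Algorithm:
gcd(68, 101) = 1
Bezout coefficients: 68 × -49 + 101 × 33 = 1
So 68 × -49 ≡ 1 (mod 101)
The inverse is -49 mod 101 = 52
Verification: 68 × 52 = 3536 = 35 × 101 + 1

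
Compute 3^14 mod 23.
Using repeated squaring. 14 = 8 + 4 + 2 (binary 1110). Repeated squaring mod 23: 3^1 ≡ 3; 3^2 ≡ 3² = 9 ≡ 9; 3^4 ≡ 9² = 81 ≡ 12; 3^8 ≡ 12² = 144 ≡ 6. Multiply: 3^14 = 3^8 × 3^4 × 3^2 ≡ 6 × 12 × 9 (mod 23): 6 × 12 = 72 ≡ 3; 3 × 9 = 27 ≡ 4. So 3^14 ≡ 4 (mod 23).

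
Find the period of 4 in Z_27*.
Powers of 4 mod 27: 4^1≡4, 4^2≡16, 4^3≡10, 4^4≡13, 4^5≡25, 4^6≡19, 4^7≡22, 4^8≡7, 4^9≡1. Order = 9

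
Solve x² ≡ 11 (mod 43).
The square roots of 11 mod 43 are 21 and 22. Verify: 21² = 441 ≡ 11 (mod 43)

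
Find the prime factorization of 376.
2^3 × 47

Divide by primes starting from smallest:
376 ÷ 2 = 188
188 ÷ 2 = 94
94 ÷ 2 = 47
47 ÷ 47 = 1

376 = 2^3 × 47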